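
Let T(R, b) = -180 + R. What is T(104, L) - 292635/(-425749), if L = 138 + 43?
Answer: -32064289/425749 ≈ -75.313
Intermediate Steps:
L = 181
T(104, L) - 292635/(-425749) = (-180 + 104) - 292635/(-425749) = -76 - 292635*(-1)/425749 = -76 - 1*(-292635/425749) = -76 + 292635/425749 = -32064289/425749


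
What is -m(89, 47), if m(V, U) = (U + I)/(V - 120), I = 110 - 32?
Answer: 125/31 ≈ 4.0323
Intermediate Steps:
I = 78
m(V, U) = (78 + U)/(-120 + V) (m(V, U) = (U + 78)/(V - 120) = (78 + U)/(-120 + V))
-m(89, 47) = -(78 + 47)/(-120 + 89) = -125/(-31) = -(-1)*125/31 = -1*(-125/31) = 125/31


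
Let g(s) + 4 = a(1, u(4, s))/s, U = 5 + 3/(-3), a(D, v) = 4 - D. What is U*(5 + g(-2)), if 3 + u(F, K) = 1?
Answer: -2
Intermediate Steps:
u(F, K) = -2 (u(F, K) = -3 + 1 = -2)
U = 4 (U = 5 + 3*(-1/3) = 5 - 1 = 4)
g(s) = -4 + 3/s (g(s) = -4 + (4 - 1*1)/s = -4 + (4 - 1)/s = -4 + 3/s)
U*(5 + g(-2)) = 4*(5 + (-4 + 3/(-2))) = 4*(5 + (-4 + 3*(-1/2))) = 4*(5 + (-4 - 3/2)) = 4*(5 - 11/2) = 4*(-1/2) = -2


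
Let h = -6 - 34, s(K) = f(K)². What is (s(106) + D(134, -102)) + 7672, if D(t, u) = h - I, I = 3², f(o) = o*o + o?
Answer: 128648587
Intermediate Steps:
f(o) = o + o² (f(o) = o² + o = o + o²)
I = 9
s(K) = K²*(1 + K)² (s(K) = (K*(1 + K))² = K²*(1 + K)²)
h = -40
D(t, u) = -49 (D(t, u) = -40 - 1*9 = -40 - 9 = -49)
(s(106) + D(134, -102)) + 7672 = (106²*(1 + 106)² - 49) + 7672 = (11236*107² - 49) + 7672 = (11236*11449 - 49) + 7672 = (128640964 - 49) + 7672 = 128640915 + 7672 = 128648587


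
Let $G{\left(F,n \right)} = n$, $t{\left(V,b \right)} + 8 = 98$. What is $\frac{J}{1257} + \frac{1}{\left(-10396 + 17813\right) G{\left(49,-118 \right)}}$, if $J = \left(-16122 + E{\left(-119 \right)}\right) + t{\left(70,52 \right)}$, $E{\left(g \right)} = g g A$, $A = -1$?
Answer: $- \frac{26425096015}{1100133942} \approx -24.02$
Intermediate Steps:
$t{\left(V,b \right)} = 90$ ($t{\left(V,b \right)} = -8 + 98 = 90$)
$E{\left(g \right)} = - g^{2}$ ($E{\left(g \right)} = g g \left(-1\right) = g^{2} \left(-1\right) = - g^{2}$)
$J = -30193$ ($J = \left(-16122 - \left(-119\right)^{2}\right) + 90 = \left(-16122 - 14161\right) + 90 = -30283 + 90 = -30193$)
$\frac{J}{1257} + \frac{1}{\left(-10396 + 17813\right) G{\left(49,-118 \right)}} = - \frac{30193}{1257} + \frac{1}{\left(-10396 + 17813\right) \left(-118\right)} = \left(-30193\right) \frac{1}{1257} + \frac{1}{7417} \left(- \frac{1}{118}\right) = - \frac{30193}{1257} + \frac{1}{7417} \left(- \frac{1}{118}\right) = - \frac{30193}{1257} - \frac{1}{875206} = - \frac{26425096015}{1100133942}$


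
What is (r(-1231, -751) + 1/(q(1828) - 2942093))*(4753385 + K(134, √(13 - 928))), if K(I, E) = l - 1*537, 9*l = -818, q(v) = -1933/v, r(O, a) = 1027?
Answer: 236260608088547143394/48403331433 ≈ 4.8811e+9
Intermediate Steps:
l = -818/9 (l = (⅑)*(-818) = -818/9 ≈ -90.889)
K(I, E) = -5651/9 (K(I, E) = -818/9 - 1*537 = -818/9 - 537 = -5651/9)
(r(-1231, -751) + 1/(q(1828) - 2942093))*(4753385 + K(134, √(13 - 928))) = (1027 + 1/(-1933/1828 - 2942093))*(4753385 - 5651/9) = (1027 + 1/(-1933*1/1828 - 2942093))*(42774814/9) = (1027 + 1/(-1933/1828 - 2942093))*(42774814/9) = (1027 + 1/(-5378147937/1828))*(42774814/9) = (1027 - 1828/5378147937)*(42774814/9) = (5523357929471/5378147937)*(42774814/9) = 236260608088547143394/48403331433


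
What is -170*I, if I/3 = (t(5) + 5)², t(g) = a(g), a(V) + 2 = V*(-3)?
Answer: -73440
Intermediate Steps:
a(V) = -2 - 3*V (a(V) = -2 + V*(-3) = -2 - 3*V)
t(g) = -2 - 3*g
I = 432 (I = 3*((-2 - 3*5) + 5)² = 3*((-2 - 15) + 5)² = 3*(-17 + 5)² = 3*(-12)² = 3*144 = 432)
-170*I = -170*432 = -73440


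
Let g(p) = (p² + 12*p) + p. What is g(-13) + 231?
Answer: 231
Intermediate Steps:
g(p) = p² + 13*p
g(-13) + 231 = -13*(13 - 13) + 231 = -13*0 + 231 = 0 + 231 = 231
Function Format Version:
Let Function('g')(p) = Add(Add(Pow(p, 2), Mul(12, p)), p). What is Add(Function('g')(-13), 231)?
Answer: 231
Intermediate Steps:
Function('g')(p) = Add(Pow(p, 2), Mul(13, p))
Add(Function('g')(-13), 231) = Add(Mul(-13, Add(13, -13)), 231) = Add(Mul(-13, 0), 231) = Add(0, 231) = 231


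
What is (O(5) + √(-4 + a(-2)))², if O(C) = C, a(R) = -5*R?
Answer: (5 + √6)² ≈ 55.495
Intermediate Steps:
(O(5) + √(-4 + a(-2)))² = (5 + √(-4 - 5*(-2)))² = (5 + √(-4 + 10))² = (5 + √6)²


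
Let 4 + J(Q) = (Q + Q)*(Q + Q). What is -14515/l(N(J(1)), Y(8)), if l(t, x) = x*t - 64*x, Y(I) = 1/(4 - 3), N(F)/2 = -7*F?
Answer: 14515/64 ≈ 226.80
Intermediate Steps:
J(Q) = -4 + 4*Q**2 (J(Q) = -4 + (Q + Q)*(Q + Q) = -4 + (2*Q)*(2*Q) = -4 + 4*Q**2)
N(F) = -14*F (N(F) = 2*(-7*F) = -14*F)
Y(I) = 1 (Y(I) = 1/1 = 1)
l(t, x) = -64*x + t*x (l(t, x) = t*x - 64*x = -64*x + t*x)
-14515/l(N(J(1)), Y(8)) = -14515/(-64 - 14*(-4 + 4*1**2)) = -14515/(-64 - 14*(-4 + 4*1)) = -14515/(-64 - 14*(-4 + 4)) = -14515/(-64 - 14*0) = -14515/(-64 + 0) = -14515/(1*(-64)) = -14515/(-64) = -14515*(-1/64) = 14515/64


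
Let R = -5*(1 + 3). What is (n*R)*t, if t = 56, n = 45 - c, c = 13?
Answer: -35840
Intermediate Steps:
n = 32 (n = 45 - 1*13 = 45 - 13 = 32)
R = -20 (R = -5*4 = -20)
(n*R)*t = (32*(-20))*56 = -640*56 = -35840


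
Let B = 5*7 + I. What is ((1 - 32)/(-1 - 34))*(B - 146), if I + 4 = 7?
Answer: -3348/35 ≈ -95.657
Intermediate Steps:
I = 3 (I = -4 + 7 = 3)
B = 38 (B = 5*7 + 3 = 35 + 3 = 38)
((1 - 32)/(-1 - 34))*(B - 146) = ((1 - 32)/(-1 - 34))*(38 - 146) = -31/(-35)*(-108) = -31*(-1/35)*(-108) = (31/35)*(-108) = -3348/35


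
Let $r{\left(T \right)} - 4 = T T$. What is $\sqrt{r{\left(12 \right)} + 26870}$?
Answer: $3 \sqrt{3002} \approx 164.37$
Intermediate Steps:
$r{\left(T \right)} = 4 + T^{2}$ ($r{\left(T \right)} = 4 + T T = 4 + T^{2}$)
$\sqrt{r{\left(12 \right)} + 26870} = \sqrt{\left(4 + 12^{2}\right) + 26870} = \sqrt{\left(4 + 144\right) + 26870} = \sqrt{148 + 26870} = \sqrt{27018} = 3 \sqrt{3002}$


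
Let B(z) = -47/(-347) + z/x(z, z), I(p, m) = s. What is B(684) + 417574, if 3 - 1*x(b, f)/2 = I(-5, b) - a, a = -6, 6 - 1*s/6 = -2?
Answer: 2463230267/5899 ≈ 4.1757e+5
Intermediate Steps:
s = 48 (s = 36 - 6*(-2) = 36 + 12 = 48)
I(p, m) = 48
x(b, f) = -102 (x(b, f) = 6 - 2*(48 - 1*(-6)) = 6 - 2*(48 + 6) = 6 - 2*54 = 6 - 108 = -102)
B(z) = 47/347 - z/102 (B(z) = -47/(-347) + z/(-102) = -47*(-1/347) + z*(-1/102) = 47/347 - z/102)
B(684) + 417574 = (47/347 - 1/102*684) + 417574 = (47/347 - 114/17) + 417574 = -38759/5899 + 417574 = 2463230267/5899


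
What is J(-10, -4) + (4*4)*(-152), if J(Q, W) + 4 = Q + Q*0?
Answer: -2446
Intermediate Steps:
J(Q, W) = -4 + Q (J(Q, W) = -4 + (Q + Q*0) = -4 + (Q + 0) = -4 + Q)
J(-10, -4) + (4*4)*(-152) = (-4 - 10) + (4*4)*(-152) = -14 + 16*(-152) = -14 - 2432 = -2446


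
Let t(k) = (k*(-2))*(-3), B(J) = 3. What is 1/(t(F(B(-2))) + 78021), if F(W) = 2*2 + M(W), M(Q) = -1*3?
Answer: 1/78027 ≈ 1.2816e-5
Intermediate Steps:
M(Q) = -3
F(W) = 1 (F(W) = 2*2 - 3 = 4 - 3 = 1)
t(k) = 6*k (t(k) = -2*k*(-3) = 6*k)
1/(t(F(B(-2))) + 78021) = 1/(6*1 + 78021) = 1/(6 + 78021) = 1/78027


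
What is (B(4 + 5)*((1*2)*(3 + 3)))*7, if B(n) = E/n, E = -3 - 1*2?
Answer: -140/3 ≈ -46.667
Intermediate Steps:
E = -5 (E = -3 - 2 = -5)
B(n) = -5/n
(B(4 + 5)*((1*2)*(3 + 3)))*7 = ((-5/(4 + 5))*((1*2)*(3 + 3)))*7 = ((-5/9)*(2*6))*7 = (-5*⅑*12)*7 = -5/9*12*7 = -20/3*7 = -140/3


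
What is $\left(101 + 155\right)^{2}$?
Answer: $65536$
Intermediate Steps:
$\left(101 + 155\right)^{2} = 256^{2} = 65536$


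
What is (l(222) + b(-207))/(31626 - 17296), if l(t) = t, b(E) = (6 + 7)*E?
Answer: -2469/14330 ≈ -0.17230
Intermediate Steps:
b(E) = 13*E
(l(222) + b(-207))/(31626 - 17296) = (222 + 13*(-207))/(31626 - 17296) = (222 - 2691)/14330 = -2469*1/14330 = -2469/14330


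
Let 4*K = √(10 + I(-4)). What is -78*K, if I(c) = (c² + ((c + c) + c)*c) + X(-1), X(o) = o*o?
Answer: -195*√3/2 ≈ -168.88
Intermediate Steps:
X(o) = o²
I(c) = 1 + 4*c² (I(c) = (c² + ((c + c) + c)*c) + (-1)² = (c² + (2*c + c)*c) + 1 = (c² + (3*c)*c) + 1 = (c² + 3*c²) + 1 = 4*c² + 1 = 1 + 4*c²)
K = 5*√3/4 (K = √(10 + (1 + 4*(-4)²))/4 = √(10 + (1 + 4*16))/4 = √(10 + (1 + 64))/4 = √(10 + 65)/4 = √75/4 = (5*√3)/4 = 5*√3/4 ≈ 2.1651)
-78*K = -195*√3/2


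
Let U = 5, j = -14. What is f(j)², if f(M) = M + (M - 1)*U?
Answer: 7921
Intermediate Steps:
f(M) = -5 + 6*M (f(M) = M + (M - 1)*5 = M + (-1 + M)*5 = M + (-5 + 5*M) = -5 + 6*M)
f(j)² = (-5 + 6*(-14))² = (-5 - 84)² = (-89)² = 7921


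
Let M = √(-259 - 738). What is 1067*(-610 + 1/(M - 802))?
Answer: -419291960604/644201 - 1067*I*√997/644201 ≈ -6.5087e+5 - 0.052299*I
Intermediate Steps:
M = I*√997 (M = √(-997) = I*√997 ≈ 31.575*I)
1067*(-610 + 1/(M - 802)) = 1067*(-610 + 1/(I*√997 - 802)) = 1067*(-610 + 1/(-802 + I*√997)) = -650870 + 1067/(-802 + I*√997)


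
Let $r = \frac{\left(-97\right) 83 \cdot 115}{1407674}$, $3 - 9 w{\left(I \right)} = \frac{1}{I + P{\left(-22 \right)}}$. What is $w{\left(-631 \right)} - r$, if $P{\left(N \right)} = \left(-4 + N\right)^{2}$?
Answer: $\frac{563603641}{570107970} \approx 0.98859$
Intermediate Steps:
$w{\left(I \right)} = \frac{1}{3} - \frac{1}{9 \left(676 + I\right)}$ ($w{\left(I \right)} = \frac{1}{3} - \frac{1}{9 \left(I + \left(-4 - 22\right)^{2}\right)} = \frac{1}{3} - \frac{1}{9 \left(I + \left(-26\right)^{2}\right)} = \frac{1}{3} - \frac{1}{9 \left(I + 676\right)} = \frac{1}{3} - \frac{1}{9 \left(676 + I\right)}$)
$r = - \frac{925865}{1407674}$ ($r = \left(-8051\right) 115 \cdot \frac{1}{1407674} = \left(-925865\right) \frac{1}{1407674} = - \frac{925865}{1407674} \approx -0.65773$)
$w{\left(-631 \right)} - r = \frac{2027 + 3 \left(-631\right)}{9 \left(676 - 631\right)} - - \frac{925865}{1407674} = \frac{2027 - 1893}{9 \cdot 45} + \frac{925865}{1407674} = \frac{1}{9} \cdot \frac{1}{45} \cdot 134 + \frac{925865}{1407674} = \frac{134}{405} + \frac{925865}{1407674} = \frac{563603641}{570107970}$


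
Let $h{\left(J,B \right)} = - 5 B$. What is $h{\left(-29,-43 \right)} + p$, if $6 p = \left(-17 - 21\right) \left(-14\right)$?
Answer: $\frac{911}{3} \approx 303.67$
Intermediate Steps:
$p = \frac{266}{3}$ ($p = \frac{\left(-17 - 21\right) \left(-14\right)}{6} = \frac{\left(-38\right) \left(-14\right)}{6} = \frac{1}{6} \cdot 532 = \frac{266}{3} \approx 88.667$)
$h{\left(-29,-43 \right)} + p = \left(-5\right) \left(-43\right) + \frac{266}{3} = 215 + \frac{266}{3} = \frac{911}{3}$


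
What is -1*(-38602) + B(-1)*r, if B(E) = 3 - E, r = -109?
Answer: 38166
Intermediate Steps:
-1*(-38602) + B(-1)*r = -1*(-38602) + (3 - 1*(-1))*(-109) = 38602 + (3 + 1)*(-109) = 38602 + 4*(-109) = 38602 - 436 = 38166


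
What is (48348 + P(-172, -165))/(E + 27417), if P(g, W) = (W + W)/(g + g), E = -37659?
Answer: -2772007/587208 ≈ -4.7207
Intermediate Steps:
P(g, W) = W/g (P(g, W) = (2*W)/((2*g)) = (2*W)*(1/(2*g)) = W/g)
(48348 + P(-172, -165))/(E + 27417) = (48348 - 165/(-172))/(-37659 + 27417) = (48348 - 165*(-1/172))/(-10242) = (48348 + 165/172)*(-1/10242) = (8316021/172)*(-1/10242) = -2772007/587208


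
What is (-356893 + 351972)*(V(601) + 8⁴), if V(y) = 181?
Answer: -21047117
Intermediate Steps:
(-356893 + 351972)*(V(601) + 8⁴) = (-356893 + 351972)*(181 + 8⁴) = -4921*(181 + 4096) = -4921*4277 = -21047117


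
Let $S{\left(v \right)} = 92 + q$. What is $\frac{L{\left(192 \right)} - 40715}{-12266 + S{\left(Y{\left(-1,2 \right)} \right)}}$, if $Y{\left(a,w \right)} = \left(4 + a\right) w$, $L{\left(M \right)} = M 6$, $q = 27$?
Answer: $\frac{39563}{12147} \approx 3.257$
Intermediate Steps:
$L{\left(M \right)} = 6 M$
$Y{\left(a,w \right)} = w \left(4 + a\right)$
$S{\left(v \right)} = 119$ ($S{\left(v \right)} = 92 + 27 = 119$)
$\frac{L{\left(192 \right)} - 40715}{-12266 + S{\left(Y{\left(-1,2 \right)} \right)}} = \frac{6 \cdot 192 - 40715}{-12266 + 119} = \frac{1152 - 40715}{-12147} = \left(-39563\right) \left(- \frac{1}{12147}\right) = \frac{39563}{12147}$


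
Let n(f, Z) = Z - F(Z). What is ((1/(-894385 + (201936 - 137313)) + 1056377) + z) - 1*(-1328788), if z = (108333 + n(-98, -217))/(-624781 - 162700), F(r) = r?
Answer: 1558518740417146903/653421809522 ≈ 2.3852e+6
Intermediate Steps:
n(f, Z) = 0 (n(f, Z) = Z - Z = 0)
z = -108333/787481 (z = (108333 + 0)/(-624781 - 162700) = 108333/(-787481) = 108333*(-1/787481) = -108333/787481 ≈ -0.13757)
((1/(-894385 + (201936 - 137313)) + 1056377) + z) - 1*(-1328788) = ((1/(-894385 + (201936 - 137313)) + 1056377) - 108333/787481) - 1*(-1328788) = ((1/(-894385 + 64623) + 1056377) - 108333/787481) + 1328788 = ((1/(-829762) + 1056377) - 108333/787481) + 1328788 = ((-1/829762 + 1056377) - 108333/787481) + 1328788 = (876541492273/829762 - 108333/787481) + 1328788 = 690259680986027567/653421809522 + 1328788 = 1558518740417146903/653421809522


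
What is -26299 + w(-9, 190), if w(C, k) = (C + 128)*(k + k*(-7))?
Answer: -161959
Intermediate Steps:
w(C, k) = -6*k*(128 + C) (w(C, k) = (128 + C)*(k - 7*k) = (128 + C)*(-6*k) = -6*k*(128 + C))
-26299 + w(-9, 190) = -26299 - 6*190*(128 - 9) = -26299 - 6*190*119 = -26299 - 135660 = -161959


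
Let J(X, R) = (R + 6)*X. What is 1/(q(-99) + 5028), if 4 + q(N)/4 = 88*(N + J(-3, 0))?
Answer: -1/36172 ≈ -2.7646e-5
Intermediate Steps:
J(X, R) = X*(6 + R) (J(X, R) = (6 + R)*X = X*(6 + R))
q(N) = -6352 + 352*N (q(N) = -16 + 4*(88*(N - 3*(6 + 0))) = -16 + 4*(88*(N - 3*6)) = -16 + 4*(88*(N - 18)) = -16 + 4*(88*(-18 + N)) = -16 + 4*(-1584 + 88*N) = -16 + (-6336 + 352*N) = -6352 + 352*N)
1/(q(-99) + 5028) = 1/((-6352 + 352*(-99)) + 5028) = 1/((-6352 - 34848) + 5028) = 1/(-41200 + 5028) = 1/(-36172) = -1/36172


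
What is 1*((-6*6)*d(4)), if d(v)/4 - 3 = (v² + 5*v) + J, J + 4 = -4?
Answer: -4464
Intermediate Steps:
J = -8 (J = -4 - 4 = -8)
d(v) = -20 + 4*v² + 20*v (d(v) = 12 + 4*((v² + 5*v) - 8) = 12 + 4*(-8 + v² + 5*v) = 12 + (-32 + 4*v² + 20*v) = -20 + 4*v² + 20*v)
1*((-6*6)*d(4)) = 1*((-6*6)*(-20 + 4*4² + 20*4)) = 1*(-36*(-20 + 4*16 + 80)) = 1*(-36*(-20 + 64 + 80)) = 1*(-36*124) = 1*(-4464) = -4464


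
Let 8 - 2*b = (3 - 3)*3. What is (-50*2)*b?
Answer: -400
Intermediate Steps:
b = 4 (b = 4 - (3 - 3)*3/2 = 4 - 0*3 = 4 - ½*0 = 4 + 0 = 4)
(-50*2)*b = -50*2*4 = -10*10*4 = -100*4 = -400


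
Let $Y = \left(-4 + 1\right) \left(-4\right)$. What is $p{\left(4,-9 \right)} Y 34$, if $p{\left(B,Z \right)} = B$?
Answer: $1632$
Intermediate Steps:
$Y = 12$ ($Y = \left(-3\right) \left(-4\right) = 12$)
$p{\left(4,-9 \right)} Y 34 = 4 \cdot 12 \cdot 34 = 48 \cdot 34 = 1632$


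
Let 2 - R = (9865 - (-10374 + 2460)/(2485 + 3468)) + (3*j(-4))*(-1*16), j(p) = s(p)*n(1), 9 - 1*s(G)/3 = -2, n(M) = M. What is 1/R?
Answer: -5953/49292801 ≈ -0.00012077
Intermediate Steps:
s(G) = 33 (s(G) = 27 - 3*(-2) = 27 + 6 = 33)
j(p) = 33 (j(p) = 33*1 = 33)
R = -49292801/5953 (R = 2 - ((9865 - (-10374 + 2460)/(2485 + 3468)) + (3*33)*(-1*16)) = 2 - ((9865 - (-7914)/5953) + 99*(-16)) = 2 - ((9865 - (-7914)/5953) - 1584) = 2 - ((9865 - 1*(-7914/5953)) - 1584) = 2 - ((9865 + 7914/5953) - 1584) = 2 - (58734259/5953 - 1584) = 2 - 1*49304707/5953 = 2 - 49304707/5953 = -49292801/5953 ≈ -8280.3)
1/R = 1/(-49292801/5953) = -5953/49292801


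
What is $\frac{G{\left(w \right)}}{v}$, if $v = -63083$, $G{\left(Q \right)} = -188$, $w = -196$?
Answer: $\frac{188}{63083} \approx 0.0029802$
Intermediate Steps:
$\frac{G{\left(w \right)}}{v} = - \frac{188}{-63083} = \left(-188\right) \left(- \frac{1}{63083}\right) = \frac{188}{63083}$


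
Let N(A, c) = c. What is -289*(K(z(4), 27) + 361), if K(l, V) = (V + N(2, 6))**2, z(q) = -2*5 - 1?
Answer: -419050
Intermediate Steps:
z(q) = -11 (z(q) = -10 - 1 = -11)
K(l, V) = (6 + V)**2 (K(l, V) = (V + 6)**2 = (6 + V)**2)
-289*(K(z(4), 27) + 361) = -289*((6 + 27)**2 + 361) = -289*(33**2 + 361) = -289*(1089 + 361) = -289*1450 = -419050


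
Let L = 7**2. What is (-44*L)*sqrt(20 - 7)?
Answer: -2156*sqrt(13) ≈ -7773.6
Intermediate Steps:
L = 49
(-44*L)*sqrt(20 - 7) = (-44*49)*sqrt(20 - 7) = -2156*sqrt(13)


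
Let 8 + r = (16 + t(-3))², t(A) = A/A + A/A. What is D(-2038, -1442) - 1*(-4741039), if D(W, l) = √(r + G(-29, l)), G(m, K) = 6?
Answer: 4741039 + √322 ≈ 4.7411e+6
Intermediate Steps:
t(A) = 2 (t(A) = 1 + 1 = 2)
r = 316 (r = -8 + (16 + 2)² = -8 + 18² = -8 + 324 = 316)
D(W, l) = √322 (D(W, l) = √(316 + 6) = √322)
D(-2038, -1442) - 1*(-4741039) = √322 - 1*(-4741039) = √322 + 4741039 = 4741039 + √322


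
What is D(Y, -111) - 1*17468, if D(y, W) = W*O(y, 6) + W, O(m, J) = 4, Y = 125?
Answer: -18023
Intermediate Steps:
D(y, W) = 5*W (D(y, W) = W*4 + W = 4*W + W = 5*W)
D(Y, -111) - 1*17468 = 5*(-111) - 1*17468 = -555 - 17468 = -18023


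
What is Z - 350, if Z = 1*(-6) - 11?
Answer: -367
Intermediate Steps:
Z = -17 (Z = -6 - 11 = -17)
Z - 350 = -17 - 350 = -367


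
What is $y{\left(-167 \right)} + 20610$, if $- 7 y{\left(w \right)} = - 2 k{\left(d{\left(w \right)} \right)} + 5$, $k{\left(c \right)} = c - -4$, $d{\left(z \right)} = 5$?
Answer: $\frac{144283}{7} \approx 20612.0$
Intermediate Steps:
$k{\left(c \right)} = 4 + c$ ($k{\left(c \right)} = c + 4 = 4 + c$)
$y{\left(w \right)} = \frac{13}{7}$ ($y{\left(w \right)} = - \frac{- 2 \left(4 + 5\right) + 5}{7} = - \frac{\left(-2\right) 9 + 5}{7} = - \frac{-18 + 5}{7} = \left(- \frac{1}{7}\right) \left(-13\right) = \frac{13}{7}$)
$y{\left(-167 \right)} + 20610 = \frac{13}{7} + 20610 = \frac{144283}{7}$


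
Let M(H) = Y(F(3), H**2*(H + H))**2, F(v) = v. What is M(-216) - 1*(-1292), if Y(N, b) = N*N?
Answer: 1373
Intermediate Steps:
Y(N, b) = N**2
M(H) = 81 (M(H) = (3**2)**2 = 9**2 = 81)
M(-216) - 1*(-1292) = 81 - 1*(-1292) = 81 + 1292 = 1373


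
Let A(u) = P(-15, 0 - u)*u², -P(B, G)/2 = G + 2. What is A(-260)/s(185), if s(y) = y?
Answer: -7084480/37 ≈ -1.9147e+5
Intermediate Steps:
P(B, G) = -4 - 2*G (P(B, G) = -2*(G + 2) = -2*(2 + G) = -4 - 2*G)
A(u) = u²*(-4 + 2*u) (A(u) = (-4 - 2*(0 - u))*u² = (-4 - (-2)*u)*u² = (-4 + 2*u)*u² = u²*(-4 + 2*u))
A(-260)/s(185) = (2*(-260)²*(-2 - 260))/185 = (2*67600*(-262))*(1/185) = -35422400*1/185 = -7084480/37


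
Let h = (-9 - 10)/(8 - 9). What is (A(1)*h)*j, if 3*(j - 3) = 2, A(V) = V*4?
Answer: 836/3 ≈ 278.67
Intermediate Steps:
A(V) = 4*V
j = 11/3 (j = 3 + (⅓)*2 = 3 + ⅔ = 11/3 ≈ 3.6667)
h = 19 (h = -19/(-1) = -19*(-1) = 19)
(A(1)*h)*j = ((4*1)*19)*(11/3) = (4*19)*(11/3) = 76*(11/3) = 836/3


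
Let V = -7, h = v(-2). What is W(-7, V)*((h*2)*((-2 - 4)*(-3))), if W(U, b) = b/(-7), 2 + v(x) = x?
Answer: -144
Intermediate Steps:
v(x) = -2 + x
h = -4 (h = -2 - 2 = -4)
W(U, b) = -b/7 (W(U, b) = b*(-⅐) = -b/7)
W(-7, V)*((h*2)*((-2 - 4)*(-3))) = (-⅐*(-7))*((-4*2)*((-2 - 4)*(-3))) = 1*(-(-48)*(-3)) = 1*(-8*18) = 1*(-144) = -144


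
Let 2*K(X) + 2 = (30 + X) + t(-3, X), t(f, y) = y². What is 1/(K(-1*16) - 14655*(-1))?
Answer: 1/14789 ≈ 6.7618e-5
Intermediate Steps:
K(X) = 14 + X/2 + X²/2 (K(X) = -1 + ((30 + X) + X²)/2 = -1 + (30 + X + X²)/2 = -1 + (15 + X/2 + X²/2) = 14 + X/2 + X²/2)
1/(K(-1*16) - 14655*(-1)) = 1/((14 + (-1*16)/2 + (-1*16)²/2) - 14655*(-1)) = 1/((14 + (½)*(-16) + (½)*(-16)²) + 14655) = 1/((14 - 8 + (½)*256) + 14655) = 1/((14 - 8 + 128) + 14655) = 1/(134 + 14655) = 1/14789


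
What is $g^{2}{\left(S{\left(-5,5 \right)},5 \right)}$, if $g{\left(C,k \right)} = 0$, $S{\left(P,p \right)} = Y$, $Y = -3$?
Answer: $0$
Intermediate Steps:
$S{\left(P,p \right)} = -3$
$g^{2}{\left(S{\left(-5,5 \right)},5 \right)} = 0^{2} = 0$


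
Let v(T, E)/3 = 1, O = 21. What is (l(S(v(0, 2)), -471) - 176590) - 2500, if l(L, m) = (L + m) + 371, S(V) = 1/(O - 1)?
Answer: -3583799/20 ≈ -1.7919e+5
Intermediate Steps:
v(T, E) = 3 (v(T, E) = 3*1 = 3)
S(V) = 1/20 (S(V) = 1/(21 - 1) = 1/20)
l(L, m) = 371 + L + m
(l(S(v(0, 2)), -471) - 176590) - 2500 = ((371 + 1/20 - 471) - 176590) - 2500 = (-1999/20 - 176590) - 2500 = -3533799/20 - 2500 = -3583799/20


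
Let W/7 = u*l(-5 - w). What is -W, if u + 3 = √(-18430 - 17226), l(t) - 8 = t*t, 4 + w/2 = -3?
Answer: 1869 - 1246*I*√8914 ≈ 1869.0 - 1.1764e+5*I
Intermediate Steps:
w = -14 (w = -8 + 2*(-3) = -8 - 6 = -14)
l(t) = 8 + t² (l(t) = 8 + t*t = 8 + t²)
u = -3 + 2*I*√8914 (u = -3 + √(-18430 - 17226) = -3 + √(-35656) = -3 + 2*I*√8914 ≈ -3.0 + 188.83*I)
W = -1869 + 1246*I*√8914 (W = 7*((-3 + 2*I*√8914)*(8 + (-5 - 1*(-14))²)) = 7*((-3 + 2*I*√8914)*(8 + (-5 + 14)²)) = 7*((-3 + 2*I*√8914)*(8 + 9²)) = 7*((-3 + 2*I*√8914)*(8 + 81)) = 7*((-3 + 2*I*√8914)*89) = 7*(-267 + 178*I*√8914) = -1869 + 1246*I*√8914 ≈ -1869.0 + 1.1764e+5*I)
-W = -(-1869 + 1246*I*√8914) = 1869 - 1246*I*√8914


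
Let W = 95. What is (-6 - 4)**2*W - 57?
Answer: 9443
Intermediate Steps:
(-6 - 4)**2*W - 57 = (-6 - 4)**2*95 - 57 = (-10)**2*95 - 57 = 100*95 - 57 = 9500 - 57 = 9443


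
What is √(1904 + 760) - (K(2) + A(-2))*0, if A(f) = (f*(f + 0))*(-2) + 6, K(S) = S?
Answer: 6*√74 ≈ 51.614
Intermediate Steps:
A(f) = 6 - 2*f² (A(f) = (f*f)*(-2) + 6 = f²*(-2) + 6 = -2*f² + 6 = 6 - 2*f²)
√(1904 + 760) - (K(2) + A(-2))*0 = √(1904 + 760) - (2 + (6 - 2*(-2)²))*0 = √2664 - (2 + (6 - 2*4))*0 = 6*√74 - (2 + (6 - 8))*0 = 6*√74 - (2 - 2)*0 = 6*√74 - 0*0 = 6*√74 - 1*0 = 6*√74 + 0 = 6*√74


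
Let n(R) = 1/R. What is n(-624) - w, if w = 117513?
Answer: -73328113/624 ≈ -1.1751e+5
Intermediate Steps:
n(-624) - w = 1/(-624) - 1*117513 = -1/624 - 117513 = -73328113/624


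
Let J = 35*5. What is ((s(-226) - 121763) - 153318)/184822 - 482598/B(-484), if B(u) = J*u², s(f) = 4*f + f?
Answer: -259372941599/172198657400 ≈ -1.5062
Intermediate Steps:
s(f) = 5*f
J = 175
B(u) = 175*u²
((s(-226) - 121763) - 153318)/184822 - 482598/B(-484) = ((5*(-226) - 121763) - 153318)/184822 - 482598/(175*(-484)²) = ((-1130 - 121763) - 153318)*(1/184822) - 482598/(175*234256) = (-122893 - 153318)*(1/184822) - 482598/40994800 = -276211*1/184822 - 482598*1/40994800 = -276211/184822 - 241299/20497400 = -259372941599/172198657400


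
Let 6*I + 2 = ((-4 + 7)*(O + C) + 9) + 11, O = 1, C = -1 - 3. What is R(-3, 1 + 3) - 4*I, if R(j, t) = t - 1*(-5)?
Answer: 3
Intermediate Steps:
C = -4
R(j, t) = 5 + t (R(j, t) = t + 5 = 5 + t)
I = 3/2 (I = -1/3 + (((-4 + 7)*(1 - 4) + 9) + 11)/6 = -1/3 + ((3*(-3) + 9) + 11)/6 = -1/3 + ((-9 + 9) + 11)/6 = -1/3 + (0 + 11)/6 = -1/3 + (1/6)*11 = -1/3 + 11/6 = 3/2 ≈ 1.5000)
R(-3, 1 + 3) - 4*I = (5 + (1 + 3)) - 4*3/2 = (5 + 4) - 6 = 9 - 6 = 3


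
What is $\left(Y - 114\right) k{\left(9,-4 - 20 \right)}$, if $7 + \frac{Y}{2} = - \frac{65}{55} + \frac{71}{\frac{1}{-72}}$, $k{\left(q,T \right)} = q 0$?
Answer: $0$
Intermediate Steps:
$k{\left(q,T \right)} = 0$
$Y = - \frac{112644}{11}$ ($Y = -14 + 2 \left(- \frac{65}{55} + \frac{71}{\frac{1}{-72}}\right) = -14 + 2 \left(\left(-65\right) \frac{1}{55} + \frac{71}{- \frac{1}{72}}\right) = -14 + 2 \left(- \frac{13}{11} + 71 \left(-72\right)\right) = -14 + 2 \left(- \frac{13}{11} - 5112\right) = -14 + 2 \left(- \frac{56245}{11}\right) = -14 - \frac{112490}{11} = - \frac{112644}{11} \approx -10240.0$)
$\left(Y - 114\right) k{\left(9,-4 - 20 \right)} = \left(- \frac{112644}{11} - 114\right) 0 = \left(- \frac{113898}{11}\right) 0 = 0$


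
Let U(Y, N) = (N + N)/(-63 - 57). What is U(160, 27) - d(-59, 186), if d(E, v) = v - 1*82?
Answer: -2089/20 ≈ -104.45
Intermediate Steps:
U(Y, N) = -N/60 (U(Y, N) = (2*N)/(-120) = (2*N)*(-1/120) = -N/60)
d(E, v) = -82 + v (d(E, v) = v - 82 = -82 + v)
U(160, 27) - d(-59, 186) = -1/60*27 - (-82 + 186) = -9/20 - 1*104 = -9/20 - 104 = -2089/20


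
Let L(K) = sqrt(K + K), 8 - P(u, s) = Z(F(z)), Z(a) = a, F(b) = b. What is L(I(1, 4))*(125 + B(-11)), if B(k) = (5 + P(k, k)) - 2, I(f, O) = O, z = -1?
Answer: 274*sqrt(2) ≈ 387.49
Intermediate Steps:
P(u, s) = 9 (P(u, s) = 8 - 1*(-1) = 8 + 1 = 9)
B(k) = 12 (B(k) = (5 + 9) - 2 = 14 - 2 = 12)
L(K) = sqrt(2)*sqrt(K) (L(K) = sqrt(2*K) = sqrt(2)*sqrt(K))
L(I(1, 4))*(125 + B(-11)) = (sqrt(2)*sqrt(4))*(125 + 12) = (sqrt(2)*2)*137 = (2*sqrt(2))*137 = 274*sqrt(2)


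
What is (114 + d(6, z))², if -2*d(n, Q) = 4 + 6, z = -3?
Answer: 11881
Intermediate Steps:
d(n, Q) = -5 (d(n, Q) = -(4 + 6)/2 = -½*10 = -5)
(114 + d(6, z))² = (114 - 5)² = 109² = 11881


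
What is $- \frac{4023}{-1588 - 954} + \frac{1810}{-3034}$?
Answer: $\frac{92741}{94054} \approx 0.98604$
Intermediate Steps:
$- \frac{4023}{-1588 - 954} + \frac{1810}{-3034} = - \frac{4023}{-2542} + 1810 \left(- \frac{1}{3034}\right) = \left(-4023\right) \left(- \frac{1}{2542}\right) - \frac{905}{1517} = \frac{4023}{2542} - \frac{905}{1517} = \frac{92741}{94054}$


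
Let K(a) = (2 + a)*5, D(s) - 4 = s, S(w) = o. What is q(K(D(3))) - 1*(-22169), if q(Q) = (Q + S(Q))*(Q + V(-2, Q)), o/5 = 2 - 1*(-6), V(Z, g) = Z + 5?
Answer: 26249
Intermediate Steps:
V(Z, g) = 5 + Z
o = 40 (o = 5*(2 - 1*(-6)) = 5*(2 + 6) = 5*8 = 40)
S(w) = 40
D(s) = 4 + s
K(a) = 10 + 5*a
q(Q) = (3 + Q)*(40 + Q) (q(Q) = (Q + 40)*(Q + (5 - 2)) = (40 + Q)*(Q + 3) = (40 + Q)*(3 + Q) = (3 + Q)*(40 + Q))
q(K(D(3))) - 1*(-22169) = (120 + (10 + 5*(4 + 3))² + 43*(10 + 5*(4 + 3))) - 1*(-22169) = (120 + (10 + 5*7)² + 43*(10 + 5*7)) + 22169 = (120 + (10 + 35)² + 43*(10 + 35)) + 22169 = (120 + 45² + 43*45) + 22169 = (120 + 2025 + 1935) + 22169 = 4080 + 22169 = 26249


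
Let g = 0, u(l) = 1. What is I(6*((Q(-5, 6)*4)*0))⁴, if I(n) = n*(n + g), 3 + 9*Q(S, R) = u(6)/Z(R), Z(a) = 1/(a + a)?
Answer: 0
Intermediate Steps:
Z(a) = 1/(2*a)
Q(S, R) = -⅓ + 2*R/9 (Q(S, R) = -⅓ + (1/(1/(2*R)))/9 = -⅓ + (1*(2*R))/9 = -⅓ + (2*R)/9 = -⅓ + 2*R/9)
I(n) = n² (I(n) = n*(n + 0) = n*n = n²)
I(6*((Q(-5, 6)*4)*0))⁴ = ((6*(((-⅓ + (2/9)*6)*4)*0))²)⁴ = ((6*(((-⅓ + 4/3)*4)*0))²)⁴ = ((6*((1*4)*0))²)⁴ = ((6*(4*0))²)⁴ = ((6*0)²)⁴ = (0²)⁴ = 0⁴ = 0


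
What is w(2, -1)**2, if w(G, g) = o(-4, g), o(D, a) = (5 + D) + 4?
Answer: 25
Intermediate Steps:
o(D, a) = 9 + D
w(G, g) = 5 (w(G, g) = 9 - 4 = 5)
w(2, -1)**2 = 5**2 = 25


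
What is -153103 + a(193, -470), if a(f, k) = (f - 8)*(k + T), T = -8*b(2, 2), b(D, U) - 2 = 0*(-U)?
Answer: -243013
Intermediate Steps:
b(D, U) = 2 (b(D, U) = 2 + 0*(-U) = 2 + 0 = 2)
T = -16 (T = -8*2 = -16)
a(f, k) = (-16 + k)*(-8 + f) (a(f, k) = (f - 8)*(k - 16) = (-8 + f)*(-16 + k) = (-16 + k)*(-8 + f))
-153103 + a(193, -470) = -153103 + (128 - 16*193 - 8*(-470) + 193*(-470)) = -153103 + (128 - 3088 + 3760 - 90710) = -153103 - 89910 = -243013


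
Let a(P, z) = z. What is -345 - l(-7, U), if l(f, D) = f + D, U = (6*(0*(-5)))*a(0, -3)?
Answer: -338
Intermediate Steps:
U = 0 (U = (6*(0*(-5)))*(-3) = (6*0)*(-3) = 0*(-3) = 0)
l(f, D) = D + f
-345 - l(-7, U) = -345 - (0 - 7) = -345 - 1*(-7) = -345 + 7 = -338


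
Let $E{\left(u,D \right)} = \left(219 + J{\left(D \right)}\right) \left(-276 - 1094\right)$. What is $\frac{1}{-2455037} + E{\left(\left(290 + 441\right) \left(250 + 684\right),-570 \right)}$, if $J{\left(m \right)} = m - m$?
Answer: $- \frac{736584751111}{2455037} \approx -3.0003 \cdot 10^{5}$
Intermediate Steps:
$J{\left(m \right)} = 0$
$E{\left(u,D \right)} = -300030$ ($E{\left(u,D \right)} = \left(219 + 0\right) \left(-276 - 1094\right) = 219 \left(-1370\right) = -300030$)
$\frac{1}{-2455037} + E{\left(\left(290 + 441\right) \left(250 + 684\right),-570 \right)} = \frac{1}{-2455037} - 300030 = - \frac{1}{2455037} - 300030 = - \frac{736584751111}{2455037}$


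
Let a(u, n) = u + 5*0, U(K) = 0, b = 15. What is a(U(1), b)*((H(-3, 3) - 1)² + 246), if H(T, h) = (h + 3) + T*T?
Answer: 0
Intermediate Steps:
H(T, h) = 3 + h + T² (H(T, h) = (3 + h) + T² = 3 + h + T²)
a(u, n) = u (a(u, n) = u + 0 = u)
a(U(1), b)*((H(-3, 3) - 1)² + 246) = 0*(((3 + 3 + (-3)²) - 1)² + 246) = 0*(((3 + 3 + 9) - 1)² + 246) = 0*((15 - 1)² + 246) = 0*(14² + 246) = 0*(196 + 246) = 0*442 = 0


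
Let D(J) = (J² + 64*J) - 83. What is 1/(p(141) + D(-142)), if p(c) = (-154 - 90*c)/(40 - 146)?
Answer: 53/589051 ≈ 8.9975e-5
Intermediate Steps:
p(c) = 77/53 + 45*c/53 (p(c) = (-154 - 90*c)/(-106) = (-154 - 90*c)*(-1/106) = 77/53 + 45*c/53)
D(J) = -83 + J² + 64*J
1/(p(141) + D(-142)) = 1/((77/53 + (45/53)*141) + (-83 + (-142)² + 64*(-142))) = 1/((77/53 + 6345/53) + (-83 + 20164 - 9088)) = 1/(6422/53 + 10993) = 1/(589051/53) = 53/589051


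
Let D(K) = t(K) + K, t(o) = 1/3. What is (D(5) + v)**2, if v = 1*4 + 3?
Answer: 1369/9 ≈ 152.11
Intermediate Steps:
t(o) = 1/3
D(K) = 1/3 + K
v = 7 (v = 4 + 3 = 7)
(D(5) + v)**2 = ((1/3 + 5) + 7)**2 = (16/3 + 7)**2 = (37/3)**2 = 1369/9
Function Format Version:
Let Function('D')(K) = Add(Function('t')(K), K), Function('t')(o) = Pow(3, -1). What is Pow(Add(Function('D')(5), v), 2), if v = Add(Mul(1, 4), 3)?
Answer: Rational(1369, 9) ≈ 152.11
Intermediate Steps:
Function('t')(o) = Rational(1, 3)
Function('D')(K) = Add(Rational(1, 3), K)
v = 7 (v = Add(4, 3) = 7)
Pow(Add(Function('D')(5), v), 2) = Pow(Add(Add(Rational(1, 3), 5), 7), 2) = Pow(Add(Rational(16, 3), 7), 2) = Pow(Rational(37, 3), 2) = Rational(1369, 9)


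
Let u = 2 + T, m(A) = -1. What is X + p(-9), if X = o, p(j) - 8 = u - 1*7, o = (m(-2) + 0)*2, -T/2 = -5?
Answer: 11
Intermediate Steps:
T = 10 (T = -2*(-5) = 10)
u = 12 (u = 2 + 10 = 12)
o = -2 (o = (-1 + 0)*2 = -1*2 = -2)
p(j) = 13 (p(j) = 8 + (12 - 1*7) = 8 + (12 - 7) = 8 + 5 = 13)
X = -2
X + p(-9) = -2 + 13 = 11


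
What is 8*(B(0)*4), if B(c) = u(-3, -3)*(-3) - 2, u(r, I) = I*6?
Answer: 1664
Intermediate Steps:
u(r, I) = 6*I
B(c) = 52 (B(c) = (6*(-3))*(-3) - 2 = -18*(-3) - 2 = 54 - 2 = 52)
8*(B(0)*4) = 8*(52*4) = 8*208 = 1664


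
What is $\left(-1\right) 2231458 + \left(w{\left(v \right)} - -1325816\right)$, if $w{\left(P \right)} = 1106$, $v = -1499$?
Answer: $-904536$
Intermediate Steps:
$\left(-1\right) 2231458 + \left(w{\left(v \right)} - -1325816\right) = \left(-1\right) 2231458 + \left(1106 - -1325816\right) = -2231458 + \left(1106 + 1325816\right) = -2231458 + 1326922 = -904536$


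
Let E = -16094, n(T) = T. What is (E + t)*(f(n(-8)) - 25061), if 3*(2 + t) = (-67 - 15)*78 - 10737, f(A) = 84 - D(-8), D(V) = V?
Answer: 544498983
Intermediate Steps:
f(A) = 92 (f(A) = 84 - 1*(-8) = 84 + 8 = 92)
t = -5713 (t = -2 + ((-67 - 15)*78 - 10737)/3 = -2 + (-82*78 - 10737)/3 = -2 + (-6396 - 10737)/3 = -2 + (1/3)*(-17133) = -2 - 5711 = -5713)
(E + t)*(f(n(-8)) - 25061) = (-16094 - 5713)*(92 - 25061) = -21807*(-24969) = 544498983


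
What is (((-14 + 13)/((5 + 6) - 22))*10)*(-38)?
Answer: -380/11 ≈ -34.545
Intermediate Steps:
(((-14 + 13)/((5 + 6) - 22))*10)*(-38) = (-1/(11 - 22)*10)*(-38) = (-1/(-11)*10)*(-38) = (-1*(-1/11)*10)*(-38) = ((1/11)*10)*(-38) = (10/11)*(-38) = -380/11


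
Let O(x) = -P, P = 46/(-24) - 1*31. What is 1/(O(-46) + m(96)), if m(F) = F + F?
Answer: 12/2699 ≈ 0.0044461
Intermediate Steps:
P = -395/12 (P = 46*(-1/24) - 31 = -23/12 - 31 = -395/12 ≈ -32.917)
m(F) = 2*F
O(x) = 395/12 (O(x) = -1*(-395/12) = 395/12)
1/(O(-46) + m(96)) = 1/(395/12 + 2*96) = 1/(395/12 + 192) = 1/(2699/12) = 12/2699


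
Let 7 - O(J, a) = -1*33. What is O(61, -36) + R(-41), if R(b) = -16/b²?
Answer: 67224/1681 ≈ 39.990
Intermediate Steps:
R(b) = -16/b²
O(J, a) = 40 (O(J, a) = 7 - (-1)*33 = 7 - 1*(-33) = 7 + 33 = 40)
O(61, -36) + R(-41) = 40 - 16/(-41)² = 40 - 16*1/1681 = 40 - 16/1681 = 67224/1681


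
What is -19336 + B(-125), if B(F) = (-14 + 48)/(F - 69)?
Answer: -1875609/97 ≈ -19336.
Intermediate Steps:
B(F) = 34/(-69 + F)
-19336 + B(-125) = -19336 + 34/(-69 - 125) = -19336 + 34/(-194) = -19336 + 34*(-1/194) = -19336 - 17/97 = -1875609/97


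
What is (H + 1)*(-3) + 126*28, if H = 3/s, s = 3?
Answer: 3522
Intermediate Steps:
H = 1 (H = 3/3 = 3*(⅓) = 1)
(H + 1)*(-3) + 126*28 = (1 + 1)*(-3) + 126*28 = 2*(-3) + 3528 = -6 + 3528 = 3522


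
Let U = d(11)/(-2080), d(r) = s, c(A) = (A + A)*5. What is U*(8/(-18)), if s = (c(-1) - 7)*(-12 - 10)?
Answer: 187/2340 ≈ 0.079915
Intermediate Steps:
c(A) = 10*A (c(A) = (2*A)*5 = 10*A)
s = 374 (s = (10*(-1) - 7)*(-12 - 10) = (-10 - 7)*(-22) = -17*(-22) = 374)
d(r) = 374
U = -187/1040 (U = 374/(-2080) = 374*(-1/2080) = -187/1040 ≈ -0.17981)
U*(8/(-18)) = -187/(130*(-18)) = -187*(-1)/(130*18) = -187/1040*(-4/9) = 187/2340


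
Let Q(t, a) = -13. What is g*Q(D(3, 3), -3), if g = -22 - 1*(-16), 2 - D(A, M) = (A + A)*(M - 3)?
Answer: 78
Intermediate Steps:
D(A, M) = 2 - 2*A*(-3 + M) (D(A, M) = 2 - (A + A)*(M - 3) = 2 - 2*A*(-3 + M))
g = -6 (g = -22 + 16 = -6)
g*Q(D(3, 3), -3) = -6*(-13) = 78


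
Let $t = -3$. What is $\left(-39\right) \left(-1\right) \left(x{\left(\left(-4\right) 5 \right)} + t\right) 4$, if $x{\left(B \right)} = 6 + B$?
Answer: $-2652$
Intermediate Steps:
$\left(-39\right) \left(-1\right) \left(x{\left(\left(-4\right) 5 \right)} + t\right) 4 = \left(-39\right) \left(-1\right) \left(\left(6 - 20\right) - 3\right) 4 = 39 \left(\left(6 - 20\right) - 3\right) 4 = 39 \left(-14 - 3\right) 4 = 39 \left(\left(-17\right) 4\right) = 39 \left(-68\right) = -2652$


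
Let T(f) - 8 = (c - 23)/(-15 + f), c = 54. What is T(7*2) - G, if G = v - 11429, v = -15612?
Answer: 27018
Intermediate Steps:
T(f) = 8 + 31/(-15 + f) (T(f) = 8 + (54 - 23)/(-15 + f) = 8 + 31/(-15 + f))
G = -27041 (G = -15612 - 11429 = -27041)
T(7*2) - G = (-89 + 8*(7*2))/(-15 + 7*2) - 1*(-27041) = (-89 + 8*14)/(-15 + 14) + 27041 = (-89 + 112)/(-1) + 27041 = -1*23 + 27041 = -23 + 27041 = 27018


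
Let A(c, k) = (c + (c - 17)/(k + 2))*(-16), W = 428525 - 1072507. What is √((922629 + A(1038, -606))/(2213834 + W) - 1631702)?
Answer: I*√2546886006757276360993/39507942 ≈ 1277.4*I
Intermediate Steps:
W = -643982
A(c, k) = -16*c - 16*(-17 + c)/(2 + k) (A(c, k) = (c + (-17 + c)/(2 + k))*(-16) = -16*c - 16*(-17 + c)/(2 + k))
√((922629 + A(1038, -606))/(2213834 + W) - 1631702) = √((922629 + 16*(17 - 3*1038 - 1*1038*(-606))/(2 - 606))/(2213834 - 643982) - 1631702) = √((922629 + 16*(17 - 3114 + 629028)/(-604))/1569852 - 1631702) = √((922629 + 16*(-1/604)*625931)*(1/1569852) - 1631702) = √((922629 - 2503724/151)*(1/1569852) - 1631702) = √((136813255/151)*(1/1569852) - 1631702) = √(136813255/237047652 - 1631702) = √(-386790991050449/237047652) = I*√2546886006757276360993/39507942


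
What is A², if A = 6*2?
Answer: 144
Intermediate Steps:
A = 12
A² = 12² = 144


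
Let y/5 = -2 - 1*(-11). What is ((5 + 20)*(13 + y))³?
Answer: 3048625000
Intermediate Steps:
y = 45 (y = 5*(-2 - 1*(-11)) = 5*(-2 + 11) = 5*9 = 45)
((5 + 20)*(13 + y))³ = ((5 + 20)*(13 + 45))³ = (25*58)³ = 1450³ = 3048625000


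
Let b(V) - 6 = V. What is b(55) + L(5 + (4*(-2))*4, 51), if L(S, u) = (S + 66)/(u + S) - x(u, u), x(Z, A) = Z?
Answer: 93/8 ≈ 11.625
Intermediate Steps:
b(V) = 6 + V
L(S, u) = -u + (66 + S)/(S + u) (L(S, u) = (S + 66)/(u + S) - u = (66 + S)/(S + u) - u = -u + (66 + S)/(S + u))
b(55) + L(5 + (4*(-2))*4, 51) = (6 + 55) + (66 + (5 + (4*(-2))*4) - 1*51² - 1*(5 + (4*(-2))*4)*51)/((5 + (4*(-2))*4) + 51) = 61 + (66 + (5 - 8*4) - 1*2601 - 1*(5 - 8*4)*51)/((5 - 8*4) + 51) = 61 + (66 + (5 - 32) - 2601 - 1*(5 - 32)*51)/((5 - 32) + 51) = 61 + (66 - 27 - 2601 - 1*(-27)*51)/(-27 + 51) = 61 + (66 - 27 - 2601 + 1377)/24 = 61 + (1/24)*(-1185) = 61 - 395/8 = 93/8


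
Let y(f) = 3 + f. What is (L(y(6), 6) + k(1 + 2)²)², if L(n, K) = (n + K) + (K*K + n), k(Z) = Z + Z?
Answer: 9216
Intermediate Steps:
k(Z) = 2*Z
L(n, K) = K + K² + 2*n (L(n, K) = (K + n) + (K² + n) = (K + n) + (n + K²) = K + K² + 2*n)
(L(y(6), 6) + k(1 + 2)²)² = ((6 + 6² + 2*(3 + 6)) + (2*(1 + 2))²)² = ((6 + 36 + 2*9) + (2*3)²)² = ((6 + 36 + 18) + 6²)² = (60 + 36)² = 96² = 9216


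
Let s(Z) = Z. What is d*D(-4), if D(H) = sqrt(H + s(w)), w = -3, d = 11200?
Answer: 11200*I*sqrt(7) ≈ 29632.0*I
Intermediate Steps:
D(H) = sqrt(-3 + H) (D(H) = sqrt(H - 3) = sqrt(-3 + H))
d*D(-4) = 11200*sqrt(-3 - 4) = 11200*sqrt(-7) = 11200*(I*sqrt(7)) = 11200*I*sqrt(7)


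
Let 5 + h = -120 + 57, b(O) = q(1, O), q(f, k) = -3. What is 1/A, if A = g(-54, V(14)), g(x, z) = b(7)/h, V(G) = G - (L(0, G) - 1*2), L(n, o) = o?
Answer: 68/3 ≈ 22.667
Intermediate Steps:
b(O) = -3
V(G) = 2 (V(G) = G - (G - 1*2) = G - (G - 2) = G - (-2 + G) = G + (2 - G) = 2)
h = -68 (h = -5 + (-120 + 57) = -5 - 63 = -68)
g(x, z) = 3/68 (g(x, z) = -3/(-68) = -3*(-1/68) = 3/68)
A = 3/68 ≈ 0.044118
1/A = 1/(3/68) = 68/3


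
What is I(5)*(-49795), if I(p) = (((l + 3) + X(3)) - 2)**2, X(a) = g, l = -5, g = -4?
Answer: -3186880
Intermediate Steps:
X(a) = -4
I(p) = 64 (I(p) = (((-5 + 3) - 4) - 2)**2 = ((-2 - 4) - 2)**2 = (-6 - 2)**2 = (-8)**2 = 64)
I(5)*(-49795) = 64*(-49795) = -3186880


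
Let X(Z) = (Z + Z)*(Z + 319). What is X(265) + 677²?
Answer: 767849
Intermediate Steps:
X(Z) = 2*Z*(319 + Z) (X(Z) = (2*Z)*(319 + Z) = 2*Z*(319 + Z))
X(265) + 677² = 2*265*(319 + 265) + 677² = 2*265*584 + 458329 = 309520 + 458329 = 767849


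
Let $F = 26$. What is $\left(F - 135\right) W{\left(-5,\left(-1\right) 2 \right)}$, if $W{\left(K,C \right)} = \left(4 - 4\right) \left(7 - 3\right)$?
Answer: $0$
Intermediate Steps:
$W{\left(K,C \right)} = 0$ ($W{\left(K,C \right)} = 0 \cdot 4 = 0$)
$\left(F - 135\right) W{\left(-5,\left(-1\right) 2 \right)} = \left(26 - 135\right) 0 = \left(-109\right) 0 = 0$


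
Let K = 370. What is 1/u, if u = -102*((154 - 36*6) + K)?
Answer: -1/31416 ≈ -3.1831e-5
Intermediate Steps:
u = -31416 (u = -102*((154 - 36*6) + 370) = -102*((154 - 1*216) + 370) = -102*((154 - 216) + 370) = -102*(-62 + 370) = -102*308 = -31416)
1/u = 1/(-31416) = -1/31416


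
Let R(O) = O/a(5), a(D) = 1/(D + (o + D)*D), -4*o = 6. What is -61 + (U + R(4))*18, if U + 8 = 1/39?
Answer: 18401/13 ≈ 1415.5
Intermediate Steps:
o = -3/2 (o = -¼*6 = -3/2 ≈ -1.5000)
a(D) = 1/(D + D*(-3/2 + D)) (a(D) = 1/(D + (-3/2 + D)*D) = 1/(D + D*(-3/2 + D)))
R(O) = 45*O/2 (R(O) = O/((2/(5*(-1 + 2*5)))) = O/((2*(⅕)/(-1 + 10))) = O/((2*(⅕)/9)) = O/((2*(⅕)*(⅑))) = O/(2/45) = O*(45/2) = 45*O/2)
U = -311/39 (U = -8 + 1/39 = -311/39 ≈ -7.9744)
-61 + (U + R(4))*18 = -61 + (-311/39 + (45/2)*4)*18 = -61 + (-311/39 + 90)*18 = -61 + (3199/39)*18 = -61 + 19194/13 = 18401/13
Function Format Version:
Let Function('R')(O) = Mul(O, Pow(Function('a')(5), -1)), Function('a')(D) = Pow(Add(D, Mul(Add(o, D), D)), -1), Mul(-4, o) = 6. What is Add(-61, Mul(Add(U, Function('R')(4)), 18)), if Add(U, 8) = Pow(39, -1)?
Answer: Rational(18401, 13) ≈ 1415.5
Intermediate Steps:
o = Rational(-3, 2) (o = Mul(Rational(-1, 4), 6) = Rational(-3, 2) ≈ -1.5000)
Function('a')(D) = Pow(Add(D, Mul(D, Add(Rational(-3, 2), D))), -1) (Function('a')(D) = Pow(Add(D, Mul(Add(Rational(-3, 2), D), D)), -1) = Pow(Add(D, Mul(D, Add(Rational(-3, 2), D))), -1))
Function('R')(O) = Mul(Rational(45, 2), O) (Function('R')(O) = Mul(O, Pow(Mul(2, Pow(5, -1), Pow(Add(-1, Mul(2, 5)), -1)), -1)) = Mul(O, Pow(Mul(2, Rational(1, 5), Pow(Add(-1, 10), -1)), -1)) = Mul(O, Pow(Mul(2, Rational(1, 5), Pow(9, -1)), -1)) = Mul(O, Pow(Mul(2, Rational(1, 5), Rational(1, 9)), -1)) = Mul(O, Pow(Rational(2, 45), -1)) = Mul(O, Rational(45, 2)) = Mul(Rational(45, 2), O))
U = Rational(-311, 39) (U = Add(-8, Pow(39, -1)) = Add(-8, Rational(1, 39)) = Rational(-311, 39) ≈ -7.9744)
Add(-61, Mul(Add(U, Function('R')(4)), 18)) = Add(-61, Mul(Add(Rational(-311, 39), Mul(Rational(45, 2), 4)), 18)) = Add(-61, Mul(Add(Rational(-311, 39), 90), 18)) = Add(-61, Mul(Rational(3199, 39), 18)) = Add(-61, Rational(19194, 13)) = Rational(18401, 13)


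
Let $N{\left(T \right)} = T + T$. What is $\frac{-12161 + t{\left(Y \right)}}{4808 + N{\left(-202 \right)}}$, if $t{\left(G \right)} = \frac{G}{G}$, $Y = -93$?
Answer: $- \frac{3040}{1101} \approx -2.7611$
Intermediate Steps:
$N{\left(T \right)} = 2 T$
$t{\left(G \right)} = 1$
$\frac{-12161 + t{\left(Y \right)}}{4808 + N{\left(-202 \right)}} = \frac{-12161 + 1}{4808 + 2 \left(-202\right)} = - \frac{12160}{4808 - 404} = - \frac{12160}{4404} = \left(-12160\right) \frac{1}{4404} = - \frac{3040}{1101}$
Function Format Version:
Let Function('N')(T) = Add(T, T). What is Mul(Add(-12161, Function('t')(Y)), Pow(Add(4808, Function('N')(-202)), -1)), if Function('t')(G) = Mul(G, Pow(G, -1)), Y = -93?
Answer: Rational(-3040, 1101) ≈ -2.7611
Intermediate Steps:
Function('N')(T) = Mul(2, T)
Function('t')(G) = 1
Mul(Add(-12161, Function('t')(Y)), Pow(Add(4808, Function('N')(-202)), -1)) = Mul(Add(-12161, 1), Pow(Add(4808, Mul(2, -202)), -1)) = Mul(-12160, Pow(Add(4808, -404), -1)) = Mul(-12160, Pow(4404, -1)) = Mul(-12160, Rational(1, 4404)) = Rational(-3040, 1101)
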